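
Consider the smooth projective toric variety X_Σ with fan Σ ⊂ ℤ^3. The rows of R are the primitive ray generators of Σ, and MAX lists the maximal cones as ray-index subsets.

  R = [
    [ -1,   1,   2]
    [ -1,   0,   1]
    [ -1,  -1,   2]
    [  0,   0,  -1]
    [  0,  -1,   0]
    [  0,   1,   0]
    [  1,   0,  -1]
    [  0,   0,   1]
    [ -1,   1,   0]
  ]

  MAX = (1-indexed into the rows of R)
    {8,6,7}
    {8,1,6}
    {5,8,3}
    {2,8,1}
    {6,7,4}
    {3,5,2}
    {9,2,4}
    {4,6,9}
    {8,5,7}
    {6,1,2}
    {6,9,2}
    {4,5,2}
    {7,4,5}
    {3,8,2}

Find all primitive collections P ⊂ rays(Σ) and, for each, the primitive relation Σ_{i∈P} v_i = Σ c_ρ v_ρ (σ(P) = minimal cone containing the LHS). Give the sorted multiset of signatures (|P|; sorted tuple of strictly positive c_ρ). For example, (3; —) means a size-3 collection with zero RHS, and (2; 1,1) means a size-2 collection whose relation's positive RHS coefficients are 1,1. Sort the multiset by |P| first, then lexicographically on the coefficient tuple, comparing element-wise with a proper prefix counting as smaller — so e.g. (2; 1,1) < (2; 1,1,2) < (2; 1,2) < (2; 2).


Δ(Σ) — 9 vertices, 18 min non-faces:

  {2,7}:  v_{2} + v_{7} = 0 — sig = (2; —)
  {4,8}:  v_{4} + v_{8} = 0 — sig = (2; —)
  {5,6}:  v_{5} + v_{6} = 0 — sig = (2; —)
  {1,4}:  v_{1} + v_{4} = v_{2} + v_{6} — sig = (2; 1,1)
  {1,5}:  v_{1} + v_{5} = v_{2} + v_{8} — sig = (2; 1,1)
  {1,7}:  v_{1} + v_{7} = v_{6} + v_{8} — sig = (2; 1,1)
  {3,4}:  v_{3} + v_{4} = v_{2} + v_{5} — sig = (2; 1,1)
  {3,6}:  v_{3} + v_{6} = v_{2} + v_{8} — sig = (2; 1,1)
  {3,7}:  v_{3} + v_{7} = v_{5} + v_{8} — sig = (2; 1,1)
  {5,9}:  v_{5} + v_{9} = v_{2} + v_{4} — sig = (2; 1,1)
  {7,9}:  v_{7} + v_{9} = v_{4} + v_{6} — sig = (2; 1,1)
  {8,9}:  v_{8} + v_{9} = v_{2} + v_{6} — sig = (2; 1,1)
  {3,9}:  v_{3} + v_{9} = 2·v_{2} — sig = (2; 2)
  {1,3}:  v_{1} + v_{3} = 2·v_{2} + 2·v_{8} — sig = (2; 2,2)
  {1,9}:  v_{1} + v_{9} = 2·v_{2} + 2·v_{6} — sig = (2; 2,2)
  {2,4,6}:  v_{2} + v_{4} + v_{6} = v_{9} — sig = (3; 1)
  {2,5,8}:  v_{2} + v_{5} + v_{8} = v_{3} — sig = (3; 1)
  {2,6,8}:  v_{2} + v_{6} + v_{8} = v_{1} — sig = (3; 1)

so the primitive-relation signature multiset is
    (2; —)
    (2; —)
    (2; —)
    (2; 1,1)
    (2; 1,1)
    (2; 1,1)
    (2; 1,1)
    (2; 1,1)
    (2; 1,1)
    (2; 1,1)
    (2; 1,1)
    (2; 1,1)
    (2; 2)
    (2; 2,2)
    (2; 2,2)
    (3; 1)
    (3; 1)
    (3; 1)


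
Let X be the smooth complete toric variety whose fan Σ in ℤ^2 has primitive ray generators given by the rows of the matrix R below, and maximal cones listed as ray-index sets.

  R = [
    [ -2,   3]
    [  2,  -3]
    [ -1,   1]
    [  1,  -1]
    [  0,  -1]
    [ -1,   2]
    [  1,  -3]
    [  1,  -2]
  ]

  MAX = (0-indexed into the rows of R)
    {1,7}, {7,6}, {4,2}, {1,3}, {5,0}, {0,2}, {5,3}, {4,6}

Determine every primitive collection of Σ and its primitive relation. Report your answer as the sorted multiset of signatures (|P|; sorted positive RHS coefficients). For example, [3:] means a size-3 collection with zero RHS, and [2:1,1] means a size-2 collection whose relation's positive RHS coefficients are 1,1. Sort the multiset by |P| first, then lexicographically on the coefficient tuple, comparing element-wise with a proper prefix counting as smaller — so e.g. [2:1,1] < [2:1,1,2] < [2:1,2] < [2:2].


The 20 primitive collections of Σ (r=8, n=2):

  • {0,1}:  v_{0} + v_{1} = 0  ⇒ sig = [2:]
  • {2,3}:  v_{2} + v_{3} = 0  ⇒ sig = [2:]
  • {5,7}:  v_{5} + v_{7} = 0  ⇒ sig = [2:]
  • {0,3}:  v_{0} + v_{3} = v_{5}  ⇒ sig = [2:1]
  • {0,7}:  v_{0} + v_{7} = v_{2}  ⇒ sig = [2:1]
  • {1,2}:  v_{1} + v_{2} = v_{7}  ⇒ sig = [2:1]
  • {1,5}:  v_{1} + v_{5} = v_{3}  ⇒ sig = [2:1]
  • {2,5}:  v_{2} + v_{5} = v_{0}  ⇒ sig = [2:1]
  • {2,7}:  v_{2} + v_{7} = v_{4}  ⇒ sig = [2:1]
  • {3,4}:  v_{3} + v_{4} = v_{7}  ⇒ sig = [2:1]
  • {3,7}:  v_{3} + v_{7} = v_{1}  ⇒ sig = [2:1]
  • {4,5}:  v_{4} + v_{5} = v_{2}  ⇒ sig = [2:1]
  • {4,7}:  v_{4} + v_{7} = v_{6}  ⇒ sig = [2:1]
  • {5,6}:  v_{5} + v_{6} = v_{4}  ⇒ sig = [2:1]
  • {0,6}:  v_{0} + v_{6} = v_{2} + v_{4}  ⇒ sig = [2:1,1]
  • {0,4}:  v_{0} + v_{4} = 2·v_{2}  ⇒ sig = [2:2]
  • {1,4}:  v_{1} + v_{4} = 2·v_{7}  ⇒ sig = [2:2]
  • {2,6}:  v_{2} + v_{6} = 2·v_{4}  ⇒ sig = [2:2]
  • {3,6}:  v_{3} + v_{6} = 2·v_{7}  ⇒ sig = [2:2]
  • {1,6}:  v_{1} + v_{6} = 3·v_{7}  ⇒ sig = [2:3]

Signatures (|P|; sorted positive RHS coefficients), sorted:
    |P|=2: 20 collections, coeffs (), (), (), (1), (1), (1), (1), (1), (1), (1), (1), (1), (1), (1), (1,1), (2), (2), (2), (2), (3)


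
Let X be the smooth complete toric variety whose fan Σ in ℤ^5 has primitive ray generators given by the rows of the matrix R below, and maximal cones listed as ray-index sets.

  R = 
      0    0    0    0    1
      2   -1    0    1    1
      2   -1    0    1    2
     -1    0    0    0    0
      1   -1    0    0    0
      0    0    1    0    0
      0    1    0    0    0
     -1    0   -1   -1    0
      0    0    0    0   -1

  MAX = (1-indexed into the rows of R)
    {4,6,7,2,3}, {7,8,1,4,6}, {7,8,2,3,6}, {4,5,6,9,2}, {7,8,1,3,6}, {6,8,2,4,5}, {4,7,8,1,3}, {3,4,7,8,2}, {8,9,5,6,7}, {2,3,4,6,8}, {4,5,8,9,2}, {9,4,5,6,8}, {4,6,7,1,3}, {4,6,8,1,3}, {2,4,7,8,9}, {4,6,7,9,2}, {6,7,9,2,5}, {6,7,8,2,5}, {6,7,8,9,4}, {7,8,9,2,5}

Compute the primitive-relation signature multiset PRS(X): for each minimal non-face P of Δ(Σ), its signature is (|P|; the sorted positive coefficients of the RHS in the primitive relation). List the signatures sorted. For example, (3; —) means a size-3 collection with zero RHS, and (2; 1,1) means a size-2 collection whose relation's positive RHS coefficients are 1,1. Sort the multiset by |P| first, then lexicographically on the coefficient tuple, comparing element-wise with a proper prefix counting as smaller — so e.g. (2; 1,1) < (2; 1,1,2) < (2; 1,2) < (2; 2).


Minimal non-faces — 9 found among 9 rays, 20 max cones:

  P={1,9}:  v_{1} + v_{9} = 0 — sig = (2; —)
  P={1,2}:  v_{1} + v_{2} = v_{3} — sig = (2; 1)
  P={3,9}:  v_{3} + v_{9} = v_{2} — sig = (2; 1)
  P={1,5}:  v_{1} + v_{5} = v_{2} + v_{6} + v_{8} — sig = (2; 1,1,1)
  P={3,5}:  v_{3} + v_{5} = 2·v_{2} + v_{6} + v_{8} — sig = (2; 1,1,2)
  P={4,5,7}:  v_{4} + v_{5} + v_{7} = 0 — sig = (3; —)
  P={2,6,8,9}:  v_{2} + v_{6} + v_{8} + v_{9} = v_{5} — sig = (4; 1)
  P={2,4,6,7,8}:  v_{2} + v_{4} + v_{6} + v_{7} + v_{8} = v_{1} — sig = (5; 1)
  P={3,4,6,7,8}:  v_{3} + v_{4} + v_{6} + v_{7} + v_{8} = 2·v_{1} — sig = (5; 2)

Signatures (|P|; sorted positive RHS coefficients), sorted:
{ (2; —),  (2; 1) ×2,  (2; 1,1,1),  (2; 1,1,2),  (3; —),  (4; 1),  (5; 1),  (5; 2) }


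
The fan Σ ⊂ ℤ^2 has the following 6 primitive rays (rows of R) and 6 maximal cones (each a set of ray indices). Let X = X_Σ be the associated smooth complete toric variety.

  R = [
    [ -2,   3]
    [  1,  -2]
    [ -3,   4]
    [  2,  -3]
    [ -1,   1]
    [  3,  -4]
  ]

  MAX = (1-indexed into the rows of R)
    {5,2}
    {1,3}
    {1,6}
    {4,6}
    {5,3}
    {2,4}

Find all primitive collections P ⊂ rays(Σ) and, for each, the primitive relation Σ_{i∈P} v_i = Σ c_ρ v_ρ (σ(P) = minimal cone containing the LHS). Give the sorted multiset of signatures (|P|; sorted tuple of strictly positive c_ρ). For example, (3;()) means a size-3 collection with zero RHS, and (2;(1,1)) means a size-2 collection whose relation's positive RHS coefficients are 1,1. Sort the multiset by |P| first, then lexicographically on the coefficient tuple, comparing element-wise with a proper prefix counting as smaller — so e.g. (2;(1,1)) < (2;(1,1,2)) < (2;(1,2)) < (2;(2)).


|primitive collections| = 9. Relations:

  {1,4}:  v_{1} + v_{4} = 0 — sig = (2;())
  {3,6}:  v_{3} + v_{6} = 0 — sig = (2;())
  {1,2}:  v_{1} + v_{2} = v_{5} — sig = (2;(1))
  {1,5}:  v_{1} + v_{5} = v_{3} — sig = (2;(1))
  {3,4}:  v_{3} + v_{4} = v_{5} — sig = (2;(1))
  {4,5}:  v_{4} + v_{5} = v_{2} — sig = (2;(1))
  {5,6}:  v_{5} + v_{6} = v_{4} — sig = (2;(1))
  {2,3}:  v_{2} + v_{3} = 2·v_{5} — sig = (2;(2))
  {2,6}:  v_{2} + v_{6} = 2·v_{4} — sig = (2;(2))

Signatures (|P|; sorted positive RHS coefficients), sorted:
    |P|=2: 9 collections, coeffs (), (), (1), (1), (1), (1), (1), (2), (2)


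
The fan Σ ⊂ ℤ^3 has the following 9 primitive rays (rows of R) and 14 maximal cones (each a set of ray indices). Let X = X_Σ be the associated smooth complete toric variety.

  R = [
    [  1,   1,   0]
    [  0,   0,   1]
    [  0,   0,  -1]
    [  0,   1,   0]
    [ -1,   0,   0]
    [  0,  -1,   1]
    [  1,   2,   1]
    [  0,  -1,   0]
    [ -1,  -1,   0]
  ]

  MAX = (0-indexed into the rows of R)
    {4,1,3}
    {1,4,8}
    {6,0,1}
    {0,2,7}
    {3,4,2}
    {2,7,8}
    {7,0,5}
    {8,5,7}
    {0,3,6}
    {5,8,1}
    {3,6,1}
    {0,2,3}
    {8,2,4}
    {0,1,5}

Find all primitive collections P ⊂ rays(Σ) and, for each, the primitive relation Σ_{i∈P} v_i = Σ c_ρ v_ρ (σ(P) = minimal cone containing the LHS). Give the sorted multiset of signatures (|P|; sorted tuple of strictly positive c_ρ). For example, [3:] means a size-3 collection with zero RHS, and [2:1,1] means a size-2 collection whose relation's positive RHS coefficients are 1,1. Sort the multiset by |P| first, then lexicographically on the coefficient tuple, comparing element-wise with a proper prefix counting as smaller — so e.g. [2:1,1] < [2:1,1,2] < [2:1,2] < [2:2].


16 minimal non-faces of Δ(Σ) (on 9 rays):

  • {0,8}:  v_{0} + v_{8} = 0 — sig = [2:]
  • {1,2}:  v_{1} + v_{2} = 0 — sig = [2:]
  • {3,7}:  v_{3} + v_{7} = 0 — sig = [2:]
  • {0,4}:  v_{0} + v_{4} = v_{3} — sig = [2:1]
  • {1,7}:  v_{1} + v_{7} = v_{5} — sig = [2:1]
  • {2,5}:  v_{2} + v_{5} = v_{7} — sig = [2:1]
  • {3,5}:  v_{3} + v_{5} = v_{1} — sig = [2:1]
  • {3,8}:  v_{3} + v_{8} = v_{4} — sig = [2:1]
  • {4,7}:  v_{4} + v_{7} = v_{8} — sig = [2:1]
  • {2,6}:  v_{2} + v_{6} = v_{0} + v_{3} — sig = [2:1,1]
  • {4,5}:  v_{4} + v_{5} = v_{1} + v_{8} — sig = [2:1,1]
  • {6,7}:  v_{6} + v_{7} = v_{0} + v_{1} — sig = [2:1,1]
  • {6,8}:  v_{6} + v_{8} = v_{1} + v_{3} — sig = [2:1,1]
  • {4,6}:  v_{4} + v_{6} = v_{1} + 2·v_{3} — sig = [2:1,2]
  • {5,6}:  v_{5} + v_{6} = v_{0} + 2·v_{1} — sig = [2:1,2]
  • {0,1,3}:  v_{0} + v_{1} + v_{3} = v_{6} — sig = [3:1]

Signatures (|P|; sorted positive RHS coefficients), sorted:
{ [2:] ×3,  [2:1] ×6,  [2:1,1] ×4,  [2:1,2] ×2,  [3:1] }


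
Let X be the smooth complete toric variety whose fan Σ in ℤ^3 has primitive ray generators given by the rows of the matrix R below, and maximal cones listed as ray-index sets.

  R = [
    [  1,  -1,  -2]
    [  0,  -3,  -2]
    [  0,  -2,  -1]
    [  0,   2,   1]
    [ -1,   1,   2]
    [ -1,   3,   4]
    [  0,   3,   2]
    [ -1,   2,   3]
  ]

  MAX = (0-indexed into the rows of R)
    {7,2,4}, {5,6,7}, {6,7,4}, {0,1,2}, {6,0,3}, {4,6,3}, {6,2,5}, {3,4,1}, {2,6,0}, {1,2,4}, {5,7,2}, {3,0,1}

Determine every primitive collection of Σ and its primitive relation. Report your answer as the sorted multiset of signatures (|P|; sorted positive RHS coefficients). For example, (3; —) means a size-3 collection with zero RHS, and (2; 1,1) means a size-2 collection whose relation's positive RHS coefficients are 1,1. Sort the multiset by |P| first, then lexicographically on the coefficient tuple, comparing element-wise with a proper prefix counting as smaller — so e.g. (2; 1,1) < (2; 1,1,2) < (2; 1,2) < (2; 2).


Σ has 12 primitive collections:

  • {0,4}:  v_{0} + v_{4} = 0  ⟹  sig = (2; —)
  • {1,6}:  v_{1} + v_{6} = 0  ⟹  sig = (2; —)
  • {2,3}:  v_{2} + v_{3} = 0  ⟹  sig = (2; —)
  • {0,7}:  v_{0} + v_{7} = v_{2} + v_{6}  ⟹  sig = (2; 1,1)
  • {1,5}:  v_{1} + v_{5} = v_{2} + v_{7}  ⟹  sig = (2; 1,1)
  • {1,7}:  v_{1} + v_{7} = v_{2} + v_{4}  ⟹  sig = (2; 1,1)
  • {3,5}:  v_{3} + v_{5} = v_{6} + v_{7}  ⟹  sig = (2; 1,1)
  • {3,7}:  v_{3} + v_{7} = v_{4} + v_{6}  ⟹  sig = (2; 1,1)
  • {4,5}:  v_{4} + v_{5} = 2·v_{7}  ⟹  sig = (2; 2)
  • {0,5}:  v_{0} + v_{5} = 2·v_{2} + 2·v_{6}  ⟹  sig = (2; 2,2)
  • {2,4,6}:  v_{2} + v_{4} + v_{6} = v_{7}  ⟹  sig = (3; 1)
  • {2,6,7}:  v_{2} + v_{6} + v_{7} = v_{5}  ⟹  sig = (3; 1)

Hence PRS(X_Σ) =
    |P|=2: 10 collections, coeffs (), (), (), (1,1), (1,1), (1,1), (1,1), (1,1), (2), (2,2)
    |P|=3: 2 collections, coeffs (1), (1)


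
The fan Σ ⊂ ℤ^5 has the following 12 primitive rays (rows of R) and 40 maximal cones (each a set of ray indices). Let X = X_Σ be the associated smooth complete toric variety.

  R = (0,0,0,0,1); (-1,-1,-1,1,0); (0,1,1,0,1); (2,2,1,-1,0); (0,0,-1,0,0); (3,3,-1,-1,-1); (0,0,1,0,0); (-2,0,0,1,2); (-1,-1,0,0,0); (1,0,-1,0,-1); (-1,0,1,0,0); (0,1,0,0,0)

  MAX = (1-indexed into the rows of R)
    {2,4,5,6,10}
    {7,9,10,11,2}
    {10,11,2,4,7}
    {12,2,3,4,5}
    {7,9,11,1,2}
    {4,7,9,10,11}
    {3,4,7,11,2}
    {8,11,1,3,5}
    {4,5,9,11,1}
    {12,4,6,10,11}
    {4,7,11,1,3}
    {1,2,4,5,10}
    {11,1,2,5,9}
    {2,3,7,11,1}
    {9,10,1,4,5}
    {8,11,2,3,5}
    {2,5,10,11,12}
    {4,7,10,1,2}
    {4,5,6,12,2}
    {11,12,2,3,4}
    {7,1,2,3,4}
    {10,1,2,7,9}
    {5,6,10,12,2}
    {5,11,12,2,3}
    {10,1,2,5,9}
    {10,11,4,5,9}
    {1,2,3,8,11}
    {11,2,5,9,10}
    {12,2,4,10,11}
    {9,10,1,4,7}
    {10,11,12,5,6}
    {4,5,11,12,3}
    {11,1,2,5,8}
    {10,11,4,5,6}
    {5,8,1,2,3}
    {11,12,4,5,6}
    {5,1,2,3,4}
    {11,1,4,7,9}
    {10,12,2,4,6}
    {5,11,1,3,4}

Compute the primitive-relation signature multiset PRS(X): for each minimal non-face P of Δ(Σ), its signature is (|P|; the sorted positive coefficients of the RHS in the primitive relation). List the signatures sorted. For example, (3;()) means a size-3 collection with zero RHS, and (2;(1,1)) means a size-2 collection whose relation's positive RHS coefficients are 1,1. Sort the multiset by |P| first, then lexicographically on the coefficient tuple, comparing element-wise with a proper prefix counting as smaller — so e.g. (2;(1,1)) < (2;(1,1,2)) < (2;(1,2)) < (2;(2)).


|primitive collections| = 23. Relations:

  {5,7}:  v_{5} + v_{7} = 0  so sig = (2;())
  {1,12}:  v_{1} + v_{12} = v_{3} + v_{5}  so sig = (2;(1,1))
  {3,9}:  v_{3} + v_{9} = v_{1} + v_{11}  so sig = (2;(1,1))
  {3,10}:  v_{3} + v_{10} = v_{2} + v_{4}  so sig = (2;(1,1))
  {9,12}:  v_{9} + v_{12} = v_{5} + v_{11}  so sig = (2;(1,1))
  {6,7}:  v_{6} + v_{7} = v_{4} + v_{10} + v_{12}  so sig = (2;(1,1,1))
  {7,12}:  v_{7} + v_{12} = v_{2} + v_{4} + v_{11}  so sig = (2;(1,1,1))
  {8,10}:  v_{8} + v_{10} = v_{2} + v_{3} + v_{5}  so sig = (2;(1,1,1))
  {7,8}:  v_{7} + v_{8} = v_{1} + v_{2} + v_{3} + v_{11}  so sig = (2;(1,1,1,1))
  {6,8}:  v_{6} + v_{8} = v_{2} + v_{3} + v_{4} + 2·v_{5} + v_{12}  so sig = (2;(1,1,1,1,2))
  {3,6}:  v_{3} + v_{6} = v_{2} + 2·v_{4} + v_{5} + v_{12}  so sig = (2;(1,1,1,2))
  {6,9}:  v_{6} + v_{9} = v_{4} + 2·v_{5} + v_{10} + v_{11}  so sig = (2;(1,1,1,2))
  {8,9}:  v_{8} + v_{9} = 2·v_{1} + v_{2} + v_{5} + 2·v_{11}  so sig = (2;(1,1,2,2))
  {8,12}:  v_{8} + v_{12} = v_{2} + 2·v_{3} + 2·v_{5} + v_{11}  so sig = (2;(1,1,2,2))
  {4,8}:  v_{4} + v_{8} = 2·v_{3} + v_{5}  so sig = (2;(1,2))
  {1,6}:  v_{1} + v_{6} = v_{2} + 2·v_{4} + 2·v_{5}  so sig = (2;(1,2,2))
  {1,10,11}:  v_{1} + v_{10} + v_{11} = 0  so sig = (3;())
  {2,4,9}:  v_{2} + v_{4} + v_{9} = 0  so sig = (3;())
  {2,6,11}:  v_{2} + v_{6} + v_{11} = v_{10} + 2·v_{12}  so sig = (3;(1,2))
  {1,2,4,11}:  v_{1} + v_{2} + v_{4} + v_{11} = v_{3}  so sig = (4;(1))
  {2,4,5,11}:  v_{2} + v_{4} + v_{5} + v_{11} = v_{12}  so sig = (4;(1))
  {4,5,10,12}:  v_{4} + v_{5} + v_{10} + v_{12} = v_{6}  so sig = (4;(1))
  {1,2,3,5,11}:  v_{1} + v_{2} + v_{3} + v_{5} + v_{11} = v_{8}  so sig = (5;(1))

Signatures (|P|; sorted positive RHS coefficients), sorted:
    (2;())
    (2;(1,1))
    (2;(1,1))
    (2;(1,1))
    (2;(1,1))
    (2;(1,1,1))
    (2;(1,1,1))
    (2;(1,1,1))
    (2;(1,1,1,1))
    (2;(1,1,1,1,2))
    (2;(1,1,1,2))
    (2;(1,1,1,2))
    (2;(1,1,2,2))
    (2;(1,1,2,2))
    (2;(1,2))
    (2;(1,2,2))
    (3;())
    (3;())
    (3;(1,2))
    (4;(1))
    (4;(1))
    (4;(1))
    (5;(1))


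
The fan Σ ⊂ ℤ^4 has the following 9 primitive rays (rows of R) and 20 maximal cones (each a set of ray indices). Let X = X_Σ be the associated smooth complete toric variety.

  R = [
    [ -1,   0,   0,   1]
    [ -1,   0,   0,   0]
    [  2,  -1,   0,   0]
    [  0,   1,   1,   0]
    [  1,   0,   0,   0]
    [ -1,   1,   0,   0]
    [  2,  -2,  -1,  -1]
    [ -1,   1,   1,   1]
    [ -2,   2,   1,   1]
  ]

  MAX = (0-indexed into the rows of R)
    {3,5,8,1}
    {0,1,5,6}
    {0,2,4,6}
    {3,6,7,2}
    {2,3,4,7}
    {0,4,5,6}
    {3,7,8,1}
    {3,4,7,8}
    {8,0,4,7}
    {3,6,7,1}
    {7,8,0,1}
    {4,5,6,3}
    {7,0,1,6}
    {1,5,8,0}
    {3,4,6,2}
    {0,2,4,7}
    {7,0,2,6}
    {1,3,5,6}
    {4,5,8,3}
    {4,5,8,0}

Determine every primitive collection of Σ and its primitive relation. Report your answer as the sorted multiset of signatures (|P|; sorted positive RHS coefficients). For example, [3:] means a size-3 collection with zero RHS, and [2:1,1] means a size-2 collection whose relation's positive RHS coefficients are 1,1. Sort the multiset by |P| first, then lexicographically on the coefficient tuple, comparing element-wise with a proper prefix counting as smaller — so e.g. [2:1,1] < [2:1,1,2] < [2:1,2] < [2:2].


Primitive collections (8):

  {1,4}:  v_{1} + v_{4} = 0  ⟹  sig = [2:]
  {6,8}:  v_{6} + v_{8} = 0  ⟹  sig = [2:]
  {0,3}:  v_{0} + v_{3} = v_{7}  ⟹  sig = [2:1]
  {2,5}:  v_{2} + v_{5} = v_{4}  ⟹  sig = [2:1]
  {5,7}:  v_{5} + v_{7} = v_{8}  ⟹  sig = [2:1]
  {1,2}:  v_{1} + v_{2} = v_{6} + v_{7}  ⟹  sig = [2:1,1]
  {2,8}:  v_{2} + v_{8} = v_{4} + v_{7}  ⟹  sig = [2:1,1]
  {4,6,7}:  v_{4} + v_{6} + v_{7} = v_{2}  ⟹  sig = [3:1]

Signatures (|P|; sorted positive RHS coefficients), sorted:
    |P|=2: 7 collections, coeffs (), (), (1), (1), (1), (1,1), (1,1)
    |P|=3: 1 collection, coeffs (1)


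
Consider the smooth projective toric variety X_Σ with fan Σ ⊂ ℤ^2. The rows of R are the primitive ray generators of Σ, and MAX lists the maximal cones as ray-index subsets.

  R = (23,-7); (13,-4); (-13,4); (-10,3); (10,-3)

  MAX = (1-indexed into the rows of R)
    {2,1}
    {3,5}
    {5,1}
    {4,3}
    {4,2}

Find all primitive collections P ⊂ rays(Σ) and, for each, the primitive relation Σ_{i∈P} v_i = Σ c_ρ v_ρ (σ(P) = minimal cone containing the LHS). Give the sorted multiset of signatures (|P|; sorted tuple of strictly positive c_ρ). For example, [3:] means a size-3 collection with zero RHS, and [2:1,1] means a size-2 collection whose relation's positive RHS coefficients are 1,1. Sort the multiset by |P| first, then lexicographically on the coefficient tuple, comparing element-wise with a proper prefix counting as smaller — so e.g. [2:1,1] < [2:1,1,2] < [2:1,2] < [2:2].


5 minimal non-faces of Δ(Σ) (on 5 rays):

  • {2,3}:  v_{2} + v_{3} = 0  →  sig = [2:]
  • {4,5}:  v_{4} + v_{5} = 0  →  sig = [2:]
  • {1,3}:  v_{1} + v_{3} = v_{5}  →  sig = [2:1]
  • {1,4}:  v_{1} + v_{4} = v_{2}  →  sig = [2:1]
  • {2,5}:  v_{2} + v_{5} = v_{1}  →  sig = [2:1]

so the primitive-relation signature multiset is
    [2:]
    [2:]
    [2:1]
    [2:1]
    [2:1]


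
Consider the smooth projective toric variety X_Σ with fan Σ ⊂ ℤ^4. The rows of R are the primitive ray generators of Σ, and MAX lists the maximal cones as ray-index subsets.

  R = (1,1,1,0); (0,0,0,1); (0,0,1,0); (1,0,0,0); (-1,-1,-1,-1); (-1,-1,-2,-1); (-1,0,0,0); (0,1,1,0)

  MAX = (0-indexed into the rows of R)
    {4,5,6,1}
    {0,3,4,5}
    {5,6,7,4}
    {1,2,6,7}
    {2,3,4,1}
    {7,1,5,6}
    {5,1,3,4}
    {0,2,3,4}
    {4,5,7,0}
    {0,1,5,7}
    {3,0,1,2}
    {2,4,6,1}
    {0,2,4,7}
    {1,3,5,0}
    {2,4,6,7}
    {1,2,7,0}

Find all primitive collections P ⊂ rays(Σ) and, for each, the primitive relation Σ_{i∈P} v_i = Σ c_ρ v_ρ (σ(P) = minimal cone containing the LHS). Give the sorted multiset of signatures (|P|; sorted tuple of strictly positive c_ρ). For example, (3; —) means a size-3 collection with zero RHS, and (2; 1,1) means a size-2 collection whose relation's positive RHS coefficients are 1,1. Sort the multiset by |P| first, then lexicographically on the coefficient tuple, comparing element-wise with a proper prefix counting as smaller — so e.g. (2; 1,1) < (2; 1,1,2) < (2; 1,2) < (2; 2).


Primitive collections (6):

  • {3,6}:  v_{3} + v_{6} = 0 ; sig = (2; —)
  • {0,6}:  v_{0} + v_{6} = v_{7} ; sig = (2; 1)
  • {2,5}:  v_{2} + v_{5} = v_{4} ; sig = (2; 1)
  • {3,7}:  v_{3} + v_{7} = v_{0} ; sig = (2; 1)
  • {0,1,4}:  v_{0} + v_{1} + v_{4} = 0 ; sig = (3; —)
  • {1,4,7}:  v_{1} + v_{4} + v_{7} = v_{6} ; sig = (3; 1)

so the primitive-relation signature multiset is
{ (2; —),  (2; 1) ×3,  (3; —),  (3; 1) }


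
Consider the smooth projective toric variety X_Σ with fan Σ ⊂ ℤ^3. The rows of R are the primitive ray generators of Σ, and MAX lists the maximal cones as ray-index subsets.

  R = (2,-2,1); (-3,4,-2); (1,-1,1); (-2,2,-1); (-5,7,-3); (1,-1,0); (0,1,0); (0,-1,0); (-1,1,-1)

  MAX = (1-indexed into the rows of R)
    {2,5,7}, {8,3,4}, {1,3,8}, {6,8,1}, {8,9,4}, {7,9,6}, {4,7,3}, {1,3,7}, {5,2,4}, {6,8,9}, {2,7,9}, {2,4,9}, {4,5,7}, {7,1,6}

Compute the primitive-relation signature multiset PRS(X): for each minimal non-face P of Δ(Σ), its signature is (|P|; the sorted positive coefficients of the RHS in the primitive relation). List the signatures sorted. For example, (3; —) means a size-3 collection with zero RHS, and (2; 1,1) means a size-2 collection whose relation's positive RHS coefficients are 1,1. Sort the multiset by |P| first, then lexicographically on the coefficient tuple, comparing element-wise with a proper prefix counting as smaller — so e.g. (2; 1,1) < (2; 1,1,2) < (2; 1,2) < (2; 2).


Δ(Σ) — 9 vertices, 17 min non-faces:

  • {1,4}:  v_{1} + v_{4} = 0  ⟹  sig = (2; —)
  • {3,9}:  v_{3} + v_{9} = 0  ⟹  sig = (2; —)
  • {7,8}:  v_{7} + v_{8} = 0  ⟹  sig = (2; —)
  • {1,9}:  v_{1} + v_{9} = v_{6}  ⟹  sig = (2; 1)
  • {3,6}:  v_{3} + v_{6} = v_{1}  ⟹  sig = (2; 1)
  • {4,6}:  v_{4} + v_{6} = v_{9}  ⟹  sig = (2; 1)
  • {1,2}:  v_{1} + v_{2} = v_{7} + v_{9}  ⟹  sig = (2; 1,1)
  • {1,5}:  v_{1} + v_{5} = v_{2} + v_{7}  ⟹  sig = (2; 1,1)
  • {2,3}:  v_{2} + v_{3} = v_{4} + v_{7}  ⟹  sig = (2; 1,1)
  • {2,8}:  v_{2} + v_{8} = v_{4} + v_{9}  ⟹  sig = (2; 1,1)
  • {5,8}:  v_{5} + v_{8} = v_{2} + v_{4}  ⟹  sig = (2; 1,1)
  • {5,6}:  v_{5} + v_{6} = v_{2} + v_{7} + v_{9}  ⟹  sig = (2; 1,1,1)
  • {2,6}:  v_{2} + v_{6} = v_{7} + 2·v_{9}  ⟹  sig = (2; 1,2)
  • {5,9}:  v_{5} + v_{9} = 2·v_{2}  ⟹  sig = (2; 2)
  • {3,5}:  v_{3} + v_{5} = 2·v_{4} + 2·v_{7}  ⟹  sig = (2; 2,2)
  • {2,4,7}:  v_{2} + v_{4} + v_{7} = v_{5}  ⟹  sig = (3; 1)
  • {4,7,9}:  v_{4} + v_{7} + v_{9} = v_{2}  ⟹  sig = (3; 1)

so the primitive-relation signature multiset is
    |P|=2: 15 collections, coeffs (), (), (), (1), (1), (1), (1,1), (1,1), (1,1), (1,1), (1,1), (1,1,1), (1,2), (2), (2,2)
    |P|=3: 2 collections, coeffs (1), (1)


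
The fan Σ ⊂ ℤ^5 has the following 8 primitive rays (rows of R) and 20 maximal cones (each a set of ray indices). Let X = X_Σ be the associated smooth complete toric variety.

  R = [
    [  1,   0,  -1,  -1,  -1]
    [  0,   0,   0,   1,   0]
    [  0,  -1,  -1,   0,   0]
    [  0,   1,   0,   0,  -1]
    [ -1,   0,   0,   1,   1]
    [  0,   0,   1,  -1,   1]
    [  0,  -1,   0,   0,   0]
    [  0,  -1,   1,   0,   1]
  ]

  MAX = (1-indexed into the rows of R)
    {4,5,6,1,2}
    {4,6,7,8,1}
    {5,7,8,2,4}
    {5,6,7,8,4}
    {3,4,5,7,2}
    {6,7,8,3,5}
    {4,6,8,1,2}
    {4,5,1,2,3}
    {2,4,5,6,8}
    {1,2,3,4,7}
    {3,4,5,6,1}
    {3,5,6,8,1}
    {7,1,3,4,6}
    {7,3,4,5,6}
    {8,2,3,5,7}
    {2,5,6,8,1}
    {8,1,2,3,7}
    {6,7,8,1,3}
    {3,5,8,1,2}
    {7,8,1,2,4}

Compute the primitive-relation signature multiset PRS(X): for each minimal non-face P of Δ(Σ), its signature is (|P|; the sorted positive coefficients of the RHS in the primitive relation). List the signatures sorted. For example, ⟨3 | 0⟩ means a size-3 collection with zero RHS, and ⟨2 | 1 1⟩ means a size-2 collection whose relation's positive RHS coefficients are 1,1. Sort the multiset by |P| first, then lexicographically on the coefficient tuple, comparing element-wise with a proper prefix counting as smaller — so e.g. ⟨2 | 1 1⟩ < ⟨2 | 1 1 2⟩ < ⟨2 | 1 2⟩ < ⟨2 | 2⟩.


The 5 primitive collections of Σ (r=8, n=5):

  {1,5,7}:  v_{1} + v_{5} + v_{7} = v_{3} — sig = ⟨3 | 1⟩
  {2,6,7}:  v_{2} + v_{6} + v_{7} = v_{8} — sig = ⟨3 | 1⟩
  {3,4,8}:  v_{3} + v_{4} + v_{8} = v_{7} — sig = ⟨3 | 1⟩
  {2,3,6}:  v_{2} + v_{3} + v_{6} = v_{1} + v_{5} + v_{8} — sig = ⟨3 | 1 1 1⟩
  {1,4,5,8}:  v_{1} + v_{4} + v_{5} + v_{8} = 0 — sig = ⟨4 | 0⟩

so the primitive-relation signature multiset is
    |P|=3: 4 collections, coeffs (1), (1), (1), (1,1,1)
    |P|=4: 1 collection, coeffs ()


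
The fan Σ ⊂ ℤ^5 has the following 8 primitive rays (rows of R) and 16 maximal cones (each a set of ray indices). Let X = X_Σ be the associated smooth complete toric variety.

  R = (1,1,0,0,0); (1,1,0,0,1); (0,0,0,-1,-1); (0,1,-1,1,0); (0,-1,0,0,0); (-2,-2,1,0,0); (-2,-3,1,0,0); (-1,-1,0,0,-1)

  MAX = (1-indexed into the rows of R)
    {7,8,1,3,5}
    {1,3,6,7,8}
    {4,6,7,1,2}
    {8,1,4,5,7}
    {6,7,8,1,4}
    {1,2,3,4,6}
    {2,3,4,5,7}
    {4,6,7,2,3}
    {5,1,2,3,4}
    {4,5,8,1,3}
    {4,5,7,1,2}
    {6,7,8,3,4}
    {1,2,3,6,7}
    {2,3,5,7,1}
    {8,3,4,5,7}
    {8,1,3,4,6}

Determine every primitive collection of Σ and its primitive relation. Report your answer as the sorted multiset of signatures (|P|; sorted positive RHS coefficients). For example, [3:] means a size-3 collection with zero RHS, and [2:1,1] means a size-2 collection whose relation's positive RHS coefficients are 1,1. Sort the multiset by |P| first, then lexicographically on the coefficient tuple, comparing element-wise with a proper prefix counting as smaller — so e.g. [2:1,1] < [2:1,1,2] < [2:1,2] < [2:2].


Σ has 3 primitive collections:

  • {2,8}:  v_{2} + v_{8} = 0  →  sig = [2:]
  • {5,6}:  v_{5} + v_{6} = v_{7}  →  sig = [2:1]
  • {1,3,4,7}:  v_{1} + v_{3} + v_{4} + v_{7} = v_{8}  →  sig = [4:1]

Sorted signature multiset PRS(X):
    |P|=2: 2 collections, coeffs (), (1)
    |P|=4: 1 collection, coeffs (1)


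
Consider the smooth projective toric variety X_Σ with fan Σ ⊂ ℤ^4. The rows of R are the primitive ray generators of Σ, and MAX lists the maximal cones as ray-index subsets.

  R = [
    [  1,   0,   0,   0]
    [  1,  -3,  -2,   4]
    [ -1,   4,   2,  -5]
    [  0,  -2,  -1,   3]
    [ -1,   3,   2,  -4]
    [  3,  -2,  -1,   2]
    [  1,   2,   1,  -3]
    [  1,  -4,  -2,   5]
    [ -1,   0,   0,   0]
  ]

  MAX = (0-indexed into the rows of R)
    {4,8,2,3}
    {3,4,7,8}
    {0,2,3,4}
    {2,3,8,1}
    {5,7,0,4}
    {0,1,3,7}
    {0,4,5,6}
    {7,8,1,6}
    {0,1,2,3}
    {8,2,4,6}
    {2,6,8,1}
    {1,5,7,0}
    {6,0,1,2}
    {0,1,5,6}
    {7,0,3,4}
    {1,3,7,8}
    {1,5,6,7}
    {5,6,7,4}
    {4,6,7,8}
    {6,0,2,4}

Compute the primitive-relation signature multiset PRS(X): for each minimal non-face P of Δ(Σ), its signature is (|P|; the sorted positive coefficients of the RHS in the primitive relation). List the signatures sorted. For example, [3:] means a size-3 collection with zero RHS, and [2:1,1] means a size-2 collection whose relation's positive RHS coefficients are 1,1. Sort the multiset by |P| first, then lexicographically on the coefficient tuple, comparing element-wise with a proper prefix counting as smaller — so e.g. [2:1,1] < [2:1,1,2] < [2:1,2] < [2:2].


Primitive collections (8):

  {0,8}:  v_{0} + v_{8} = 0  ⟹  sig = [2:]
  {1,4}:  v_{1} + v_{4} = 0  ⟹  sig = [2:]
  {2,7}:  v_{2} + v_{7} = 0  ⟹  sig = [2:]
  {3,6}:  v_{3} + v_{6} = v_{0}  ⟹  sig = [2:1]
  {2,5}:  v_{2} + v_{5} = v_{0} + v_{6}  ⟹  sig = [2:1,1]
  {5,8}:  v_{5} + v_{8} = v_{6} + v_{7}  ⟹  sig = [2:1,1]
  {3,5}:  v_{3} + v_{5} = 2·v_{0} + v_{7}  ⟹  sig = [2:1,2]
  {0,6,7}:  v_{0} + v_{6} + v_{7} = v_{5}  ⟹  sig = [3:1]

so the primitive-relation signature multiset is
[[2:], [2:], [2:], [2:1], [2:1,1], [2:1,1], [2:1,2], [3:1]]


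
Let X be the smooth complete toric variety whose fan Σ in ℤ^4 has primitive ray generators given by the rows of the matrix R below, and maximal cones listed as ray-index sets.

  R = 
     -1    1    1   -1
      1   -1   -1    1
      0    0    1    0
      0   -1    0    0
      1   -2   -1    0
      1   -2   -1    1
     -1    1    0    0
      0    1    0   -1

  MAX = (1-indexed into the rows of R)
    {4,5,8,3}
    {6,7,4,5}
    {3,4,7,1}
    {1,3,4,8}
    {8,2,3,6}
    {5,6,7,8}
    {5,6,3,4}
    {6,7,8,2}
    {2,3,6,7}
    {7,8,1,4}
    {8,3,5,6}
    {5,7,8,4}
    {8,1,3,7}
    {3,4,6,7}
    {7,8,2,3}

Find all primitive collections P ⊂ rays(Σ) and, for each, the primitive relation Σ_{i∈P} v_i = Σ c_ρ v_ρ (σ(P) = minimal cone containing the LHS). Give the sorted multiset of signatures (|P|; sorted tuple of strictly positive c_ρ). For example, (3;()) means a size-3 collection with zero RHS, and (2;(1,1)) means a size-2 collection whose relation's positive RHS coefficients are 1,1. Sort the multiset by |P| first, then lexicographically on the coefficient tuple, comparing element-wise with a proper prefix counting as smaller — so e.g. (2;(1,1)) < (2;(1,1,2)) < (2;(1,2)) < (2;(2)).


9 collections generate NE(X_Σ); each relation:

  P={1,2}:  v_{1} + v_{2} = 0 — sig = (2;())
  P={1,6}:  v_{1} + v_{6} = v_{4} — sig = (2;(1))
  P={2,4}:  v_{2} + v_{4} = v_{6} — sig = (2;(1))
  P={1,5}:  v_{1} + v_{5} = 2·v_{4} + v_{8} — sig = (2;(1,2))
  P={2,5}:  v_{2} + v_{5} = 2·v_{6} + v_{8} — sig = (2;(1,2))
  P={3,5,7}:  v_{3} + v_{5} + v_{7} = v_{4} — sig = (3;(1))
  P={4,6,8}:  v_{4} + v_{6} + v_{8} = v_{5} — sig = (3;(1))
  P={3,6,7,8}:  v_{3} + v_{6} + v_{7} + v_{8} = 0 — sig = (4;())
  P={3,4,7,8}:  v_{3} + v_{4} + v_{7} + v_{8} = v_{1} — sig = (4;(1))

Hence PRS(X_Σ) =
    (2;())
    (2;(1))
    (2;(1))
    (2;(1,2))
    (2;(1,2))
    (3;(1))
    (3;(1))
    (4;())
    (4;(1))


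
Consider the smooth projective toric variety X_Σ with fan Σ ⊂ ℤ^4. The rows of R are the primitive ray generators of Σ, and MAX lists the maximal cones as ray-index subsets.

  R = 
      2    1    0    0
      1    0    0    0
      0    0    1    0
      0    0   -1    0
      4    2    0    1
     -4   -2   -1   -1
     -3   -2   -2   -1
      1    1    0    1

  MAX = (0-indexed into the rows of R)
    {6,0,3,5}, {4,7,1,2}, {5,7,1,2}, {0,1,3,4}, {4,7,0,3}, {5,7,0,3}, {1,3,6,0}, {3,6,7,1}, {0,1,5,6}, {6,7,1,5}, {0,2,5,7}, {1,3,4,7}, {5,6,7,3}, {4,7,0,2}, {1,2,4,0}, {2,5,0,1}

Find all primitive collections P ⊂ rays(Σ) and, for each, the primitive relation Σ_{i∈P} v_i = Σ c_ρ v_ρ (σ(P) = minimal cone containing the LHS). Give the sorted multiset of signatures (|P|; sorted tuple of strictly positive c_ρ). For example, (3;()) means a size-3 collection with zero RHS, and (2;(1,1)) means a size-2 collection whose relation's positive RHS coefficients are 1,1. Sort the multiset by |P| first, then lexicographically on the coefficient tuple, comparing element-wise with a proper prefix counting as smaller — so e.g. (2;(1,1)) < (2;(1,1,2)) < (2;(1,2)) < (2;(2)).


7 collections generate NE(X_Σ); each relation:

  • {2,3}:  v_{2} + v_{3} = 0  ⇒ sig = (2;())
  • {4,5}:  v_{4} + v_{5} = v_{3}  ⇒ sig = (2;(1))
  • {2,6}:  v_{2} + v_{6} = v_{1} + v_{5}  ⇒ sig = (2;(1,1))
  • {4,6}:  v_{4} + v_{6} = v_{1} + 2·v_{3}  ⇒ sig = (2;(1,2))
  • {0,1,7}:  v_{0} + v_{1} + v_{7} = v_{4}  ⇒ sig = (3;(1))
  • {1,3,5}:  v_{1} + v_{3} + v_{5} = v_{6}  ⇒ sig = (3;(1))
  • {0,6,7}:  v_{0} + v_{6} + v_{7} = 2·v_{3}  ⇒ sig = (3;(2))

Hence PRS(X_Σ) =
[(2;()), (2;(1)), (2;(1,1)), (2;(1,2)), (3;(1)), (3;(1)), (3;(2))]


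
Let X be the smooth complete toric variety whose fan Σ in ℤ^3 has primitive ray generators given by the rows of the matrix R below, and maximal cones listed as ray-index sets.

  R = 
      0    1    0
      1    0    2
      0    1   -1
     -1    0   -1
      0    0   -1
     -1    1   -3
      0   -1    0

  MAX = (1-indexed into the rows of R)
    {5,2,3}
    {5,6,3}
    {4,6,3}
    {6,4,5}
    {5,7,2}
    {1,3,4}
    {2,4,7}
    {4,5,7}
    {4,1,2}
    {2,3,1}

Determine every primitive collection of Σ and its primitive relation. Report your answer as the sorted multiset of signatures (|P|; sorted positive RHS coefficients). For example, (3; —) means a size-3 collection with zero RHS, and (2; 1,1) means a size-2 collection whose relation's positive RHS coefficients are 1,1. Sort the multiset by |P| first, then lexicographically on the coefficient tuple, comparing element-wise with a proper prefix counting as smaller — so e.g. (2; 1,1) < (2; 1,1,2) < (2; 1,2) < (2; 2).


Primitive collections (9):

  P = {1,7}:  v_{1} + v_{7} = 0  ⇒ sig = (2; —)
  P = {1,5}:  v_{1} + v_{5} = v_{3}  ⇒ sig = (2; 1)
  P = {2,6}:  v_{2} + v_{6} = v_{3}  ⇒ sig = (2; 1)
  P = {3,7}:  v_{3} + v_{7} = v_{5}  ⇒ sig = (2; 1)
  P = {1,6}:  v_{1} + v_{6} = 2·v_{3} + v_{4}  ⇒ sig = (2; 1,2)
  P = {6,7}:  v_{6} + v_{7} = v_{4} + 2·v_{5}  ⇒ sig = (2; 1,2)
  P = {2,4,5}:  v_{2} + v_{4} + v_{5} = 0  ⇒ sig = (3; —)
  P = {2,3,4}:  v_{2} + v_{3} + v_{4} = v_{1}  ⇒ sig = (3; 1)
  P = {3,4,5}:  v_{3} + v_{4} + v_{5} = v_{6}  ⇒ sig = (3; 1)

so the primitive-relation signature multiset is
{ (2; —),  (2; 1) ×3,  (2; 1,2) ×2,  (3; —),  (3; 1) ×2 }


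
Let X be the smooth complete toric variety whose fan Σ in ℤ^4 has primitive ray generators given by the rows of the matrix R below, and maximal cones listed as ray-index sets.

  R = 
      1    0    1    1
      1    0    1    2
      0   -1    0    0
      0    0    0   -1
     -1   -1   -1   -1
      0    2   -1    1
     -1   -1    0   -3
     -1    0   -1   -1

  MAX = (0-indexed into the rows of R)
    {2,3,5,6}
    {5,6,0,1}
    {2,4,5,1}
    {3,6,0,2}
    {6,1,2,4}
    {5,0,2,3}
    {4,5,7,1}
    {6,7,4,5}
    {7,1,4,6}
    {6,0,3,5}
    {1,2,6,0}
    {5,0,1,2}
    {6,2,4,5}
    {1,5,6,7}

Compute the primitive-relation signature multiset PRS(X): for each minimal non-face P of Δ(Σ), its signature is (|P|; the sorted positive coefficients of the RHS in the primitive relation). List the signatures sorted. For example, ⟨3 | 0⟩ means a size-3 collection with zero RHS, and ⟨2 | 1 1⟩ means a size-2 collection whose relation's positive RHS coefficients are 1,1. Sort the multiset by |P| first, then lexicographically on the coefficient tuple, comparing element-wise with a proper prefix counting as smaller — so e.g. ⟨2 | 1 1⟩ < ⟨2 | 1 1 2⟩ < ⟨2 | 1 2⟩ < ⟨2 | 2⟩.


Σ has 9 primitive collections:

  • {0,7}:  v_{0} + v_{7} = 0  ⇒ sig = ⟨2 | 0⟩
  • {0,4}:  v_{0} + v_{4} = v_{2}  ⇒ sig = ⟨2 | 1⟩
  • {1,3}:  v_{1} + v_{3} = v_{0}  ⇒ sig = ⟨2 | 1⟩
  • {2,7}:  v_{2} + v_{7} = v_{4}  ⇒ sig = ⟨2 | 1⟩
  • {3,7}:  v_{3} + v_{7} = v_{2} + v_{5} + v_{6}  ⇒ sig = ⟨2 | 1 1 1⟩
  • {3,4}:  v_{3} + v_{4} = 2·v_{2} + v_{5} + v_{6}  ⇒ sig = ⟨2 | 1 1 2⟩
  • {1,2,5,6}:  v_{1} + v_{2} + v_{5} + v_{6} = 0  ⇒ sig = ⟨4 | 0⟩
  • {0,2,5,6}:  v_{0} + v_{2} + v_{5} + v_{6} = v_{3}  ⇒ sig = ⟨4 | 1⟩
  • {1,4,5,6}:  v_{1} + v_{4} + v_{5} + v_{6} = v_{7}  ⇒ sig = ⟨4 | 1⟩

Sorted signature multiset PRS(X):
    |P|=2: 6 collections, coeffs (), (1), (1), (1), (1,1,1), (1,1,2)
    |P|=4: 3 collections, coeffs (), (1), (1)


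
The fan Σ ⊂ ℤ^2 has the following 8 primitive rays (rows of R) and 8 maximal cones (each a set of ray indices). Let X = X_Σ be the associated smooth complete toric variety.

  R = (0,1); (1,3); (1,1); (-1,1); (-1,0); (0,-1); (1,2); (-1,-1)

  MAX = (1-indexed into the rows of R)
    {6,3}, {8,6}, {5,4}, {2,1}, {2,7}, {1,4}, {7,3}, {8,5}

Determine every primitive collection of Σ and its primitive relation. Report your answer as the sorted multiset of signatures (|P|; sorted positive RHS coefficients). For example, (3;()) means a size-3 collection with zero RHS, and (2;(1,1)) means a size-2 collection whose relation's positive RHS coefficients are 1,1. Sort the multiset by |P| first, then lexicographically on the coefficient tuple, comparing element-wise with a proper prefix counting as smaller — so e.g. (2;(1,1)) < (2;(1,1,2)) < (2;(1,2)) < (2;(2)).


Minimal non-faces — 20 found among 8 rays, 8 max cones:

  • {1,6}:  v_{1} + v_{6} = 0  ⟹  sig = (2;())
  • {3,8}:  v_{3} + v_{8} = 0  ⟹  sig = (2;())
  • {1,3}:  v_{1} + v_{3} = v_{7}  ⟹  sig = (2;(1))
  • {1,5}:  v_{1} + v_{5} = v_{4}  ⟹  sig = (2;(1))
  • {1,7}:  v_{1} + v_{7} = v_{2}  ⟹  sig = (2;(1))
  • {1,8}:  v_{1} + v_{8} = v_{5}  ⟹  sig = (2;(1))
  • {2,6}:  v_{2} + v_{6} = v_{7}  ⟹  sig = (2;(1))
  • {3,5}:  v_{3} + v_{5} = v_{1}  ⟹  sig = (2;(1))
  • {4,6}:  v_{4} + v_{6} = v_{5}  ⟹  sig = (2;(1))
  • {5,6}:  v_{5} + v_{6} = v_{8}  ⟹  sig = (2;(1))
  • {6,7}:  v_{6} + v_{7} = v_{3}  ⟹  sig = (2;(1))
  • {7,8}:  v_{7} + v_{8} = v_{1}  ⟹  sig = (2;(1))
  • {2,3}:  v_{2} + v_{3} = 2·v_{7}  ⟹  sig = (2;(2))
  • {2,8}:  v_{2} + v_{8} = 2·v_{1}  ⟹  sig = (2;(2))
  • {3,4}:  v_{3} + v_{4} = 2·v_{1}  ⟹  sig = (2;(2))
  • {4,8}:  v_{4} + v_{8} = 2·v_{5}  ⟹  sig = (2;(2))
  • {5,7}:  v_{5} + v_{7} = 2·v_{1}  ⟹  sig = (2;(2))
  • {2,5}:  v_{2} + v_{5} = 3·v_{1}  ⟹  sig = (2;(3))
  • {4,7}:  v_{4} + v_{7} = 3·v_{1}  ⟹  sig = (2;(3))
  • {2,4}:  v_{2} + v_{4} = 4·v_{1}  ⟹  sig = (2;(4))

Hence PRS(X_Σ) =
{ (2;()) ×2,  (2;(1)) ×10,  (2;(2)) ×5,  (2;(3)) ×2,  (2;(4)) }


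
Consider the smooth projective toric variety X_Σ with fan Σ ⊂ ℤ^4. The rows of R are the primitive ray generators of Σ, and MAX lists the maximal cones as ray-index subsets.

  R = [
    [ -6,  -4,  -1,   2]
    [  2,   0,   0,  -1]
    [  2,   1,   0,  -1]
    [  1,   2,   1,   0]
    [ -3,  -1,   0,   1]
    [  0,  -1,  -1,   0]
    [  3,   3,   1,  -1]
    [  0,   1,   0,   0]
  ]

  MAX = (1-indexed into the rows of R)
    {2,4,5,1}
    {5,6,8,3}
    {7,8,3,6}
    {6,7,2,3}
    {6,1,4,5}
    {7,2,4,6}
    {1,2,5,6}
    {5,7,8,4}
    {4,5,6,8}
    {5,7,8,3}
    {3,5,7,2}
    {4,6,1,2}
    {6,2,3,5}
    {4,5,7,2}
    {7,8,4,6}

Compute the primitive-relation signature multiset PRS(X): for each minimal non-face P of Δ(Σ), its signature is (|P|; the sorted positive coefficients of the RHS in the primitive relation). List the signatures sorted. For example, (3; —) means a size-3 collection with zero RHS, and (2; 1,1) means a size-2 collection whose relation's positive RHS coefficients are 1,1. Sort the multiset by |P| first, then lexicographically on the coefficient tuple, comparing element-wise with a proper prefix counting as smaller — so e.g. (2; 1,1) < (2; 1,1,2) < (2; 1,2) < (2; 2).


Minimal non-faces — 7 found among 8 rays, 15 max cones:

  P = {1,7}:  v_{1} + v_{7} = v_{5}  →  sig = (2; 1)
  P = {2,8}:  v_{2} + v_{8} = v_{3}  →  sig = (2; 1)
  P = {3,4}:  v_{3} + v_{4} = v_{7}  →  sig = (2; 1)
  P = {1,3}:  v_{1} + v_{3} = v_{2} + 2·v_{5} + v_{6}  →  sig = (2; 1,1,2)
  P = {1,8}:  v_{1} + v_{8} = 2·v_{5} + v_{6}  →  sig = (2; 1,2)
  P = {5,6,7}:  v_{5} + v_{6} + v_{7} = v_{8}  →  sig = (3; 1)
  P = {2,4,5,6}:  v_{2} + v_{4} + v_{5} + v_{6} = 0  →  sig = (4; —)

Sorted signature multiset PRS(X):
{ (2; 1) ×3,  (2; 1,1,2),  (2; 1,2),  (3; 1),  (4; —) }


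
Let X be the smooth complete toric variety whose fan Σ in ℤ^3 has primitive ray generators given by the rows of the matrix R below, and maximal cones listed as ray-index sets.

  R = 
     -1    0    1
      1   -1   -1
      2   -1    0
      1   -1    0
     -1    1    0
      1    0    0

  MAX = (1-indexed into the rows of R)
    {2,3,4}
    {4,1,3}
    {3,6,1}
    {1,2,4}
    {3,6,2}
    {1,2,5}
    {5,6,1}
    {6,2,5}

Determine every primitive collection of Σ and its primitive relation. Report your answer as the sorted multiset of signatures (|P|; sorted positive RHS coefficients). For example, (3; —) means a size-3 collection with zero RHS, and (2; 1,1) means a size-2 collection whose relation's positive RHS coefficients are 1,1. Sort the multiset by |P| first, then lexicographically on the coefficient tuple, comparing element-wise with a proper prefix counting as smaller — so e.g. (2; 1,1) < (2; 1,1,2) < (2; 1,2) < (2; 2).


Δ(Σ) — 6 vertices, 5 min non-faces:

  P = {4,5}:  v_{4} + v_{5} = 0 ; sig = (2; —)
  P = {3,5}:  v_{3} + v_{5} = v_{6} ; sig = (2; 1)
  P = {4,6}:  v_{4} + v_{6} = v_{3} ; sig = (2; 1)
  P = {1,2,6}:  v_{1} + v_{2} + v_{6} = v_{4} ; sig = (3; 1)
  P = {1,2,3}:  v_{1} + v_{2} + v_{3} = 2·v_{4} ; sig = (3; 2)

Sorted signature multiset PRS(X):
{ (2; —),  (2; 1) ×2,  (3; 1),  (3; 2) }
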